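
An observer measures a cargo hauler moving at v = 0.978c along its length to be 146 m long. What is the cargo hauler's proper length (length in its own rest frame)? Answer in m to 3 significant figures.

γ = 1/√(1 − 0.978²) = 4.7938
L₀ = γL = 4.7938 × 146 = 700 m

L₀ ≈ 700 m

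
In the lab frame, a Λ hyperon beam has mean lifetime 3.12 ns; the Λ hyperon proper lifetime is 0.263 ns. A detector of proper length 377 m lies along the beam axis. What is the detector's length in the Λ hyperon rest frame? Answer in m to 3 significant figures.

Time dilation ⇒ γ = Δt/τ₀ = 3.12/0.263 = 11.863
Length contraction: L = L₀/γ = 377/11.863 = 31.8 m

L ≈ 31.8 m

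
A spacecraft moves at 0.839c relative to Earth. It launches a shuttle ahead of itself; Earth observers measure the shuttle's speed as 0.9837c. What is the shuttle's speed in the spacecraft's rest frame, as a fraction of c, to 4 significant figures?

Inverse velocity addition: u' = (u − v)/(1 − uv/c²)
= (0.9837 − 0.839)/(1 − 0.9837×0.839) = 0.1447/0.174676 = 0.8284

u' ≈ 0.8284c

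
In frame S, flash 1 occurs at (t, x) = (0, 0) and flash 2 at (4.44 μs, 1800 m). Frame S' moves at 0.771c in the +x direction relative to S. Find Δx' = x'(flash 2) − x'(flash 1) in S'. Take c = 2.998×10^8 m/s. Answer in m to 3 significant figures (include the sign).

γ = 1/√(1 − 0.771²) = 1.5703
Δx' = γ(Δx − vΔt) = 1.5703 × (1800 m − 0.771×(2.998×10^8 m/s)×4.44×10^-6 s)
= 1.5703 × (773.71 m) = 1210 m

Δx' ≈ 1210 m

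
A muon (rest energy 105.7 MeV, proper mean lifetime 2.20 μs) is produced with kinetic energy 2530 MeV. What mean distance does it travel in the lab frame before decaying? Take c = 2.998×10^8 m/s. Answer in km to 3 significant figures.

γ = 1 + K/(m₀c²) = 1 + 2530/105.7 = 24.936
β = √(1 − 1/γ²) = 0.99920
Dilated lifetime: γτ₀ = 24.936 × 2.20 μs = 54.858 μs
d = βc·γτ₀ = 0.99920 × (2.998×10^8 m/s) × 5.4858×10^-5 s = 16.4 km

d ≈ 16.4 km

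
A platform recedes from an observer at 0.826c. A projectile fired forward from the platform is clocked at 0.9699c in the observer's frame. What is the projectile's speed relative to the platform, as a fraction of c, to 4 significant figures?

Inverse velocity addition: u' = (u − v)/(1 − uv/c²)
= (0.9699 − 0.826)/(1 − 0.9699×0.826) = 0.1439/0.198863 = 0.7236

u' ≈ 0.7236c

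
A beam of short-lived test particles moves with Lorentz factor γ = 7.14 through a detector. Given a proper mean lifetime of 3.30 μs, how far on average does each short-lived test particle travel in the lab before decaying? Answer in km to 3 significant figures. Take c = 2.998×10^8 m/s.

β = √(1 − 1/γ²) = √(1 − 1/7.14²) = 0.99014
Dilated lifetime: Δt = γτ₀ = 7.14 × 3.30 μs = 23.562 μs
d = vΔt = 0.99014c × 23.562 μs = 2.9685×10^8 m/s × 2.3562×10^-5 s = 6.99 km

d ≈ 6.99 km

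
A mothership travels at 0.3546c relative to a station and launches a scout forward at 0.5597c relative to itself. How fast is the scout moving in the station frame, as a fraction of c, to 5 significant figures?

Compose boost 2: (0.5597 + 0.3546)/(1 + 0.5597×0.3546) = 0.91430/1.198470 = 0.76289

u ≈ 0.76289c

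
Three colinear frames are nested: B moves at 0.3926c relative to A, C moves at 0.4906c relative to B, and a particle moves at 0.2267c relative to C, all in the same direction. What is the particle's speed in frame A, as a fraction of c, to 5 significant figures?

Compose boost 2: (0.4906 + 0.3926)/(1 + 0.4906×0.3926) = 0.88320/1.192610 = 0.7405609
Compose boost 3: (0.2267 + 0.7405609)/(1 + 0.2267×0.7405609) = 0.9672609/1.167885 = 0.82822

u ≈ 0.82822c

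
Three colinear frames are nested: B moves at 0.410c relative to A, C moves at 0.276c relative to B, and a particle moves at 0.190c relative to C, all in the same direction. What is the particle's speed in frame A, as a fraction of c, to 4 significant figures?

Compose boost 2: (0.276 + 0.410)/(1 + 0.276×0.410) = 0.6860/1.11316 = 0.616264
Compose boost 3: (0.190 + 0.616264)/(1 + 0.190×0.616264) = 0.806264/1.11709 = 0.7218

u ≈ 0.7218c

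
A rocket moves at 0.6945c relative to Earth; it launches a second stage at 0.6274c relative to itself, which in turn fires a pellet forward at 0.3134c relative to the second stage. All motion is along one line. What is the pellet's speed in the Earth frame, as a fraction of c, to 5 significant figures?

Compose boost 2: (0.6274 + 0.6945)/(1 + 0.6274×0.6945) = 1.3219/1.435729 = 0.9207167
Compose boost 3: (0.3134 + 0.9207167)/(1 + 0.3134×0.9207167) = 1.234117/1.288553 = 0.95775

u ≈ 0.95775c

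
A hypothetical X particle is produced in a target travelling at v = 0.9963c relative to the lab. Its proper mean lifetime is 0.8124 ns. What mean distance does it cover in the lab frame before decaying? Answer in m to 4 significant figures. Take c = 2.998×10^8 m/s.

d ≈ 2.823 m

γ = 1/√(1 − 0.9963²) = 11.6355
Dilated lifetime: Δt = γτ₀ = 11.6355 × 0.8124 ns = 9.45271 ns
d = vΔt = 0.9963c × 9.45271 ns = 2.98691×10^8 m/s × 9.45271×10^-9 s = 2.823 m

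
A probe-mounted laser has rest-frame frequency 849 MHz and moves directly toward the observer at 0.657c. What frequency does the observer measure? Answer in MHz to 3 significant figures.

f_obs ≈ 1870 MHz

Relativistic Doppler: f_obs = f_src √((1+β)/(1−β))
= 849 × √(1.6570/0.34300) = 849 × 2.1979 = 1870 MHz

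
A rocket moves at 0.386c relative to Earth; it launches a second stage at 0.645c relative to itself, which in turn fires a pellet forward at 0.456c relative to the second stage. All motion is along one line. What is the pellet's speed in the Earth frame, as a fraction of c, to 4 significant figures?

u ≈ 0.9310c

Compose boost 2: (0.645 + 0.386)/(1 + 0.645×0.386) = 1.031/1.24897 = 0.825480
Compose boost 3: (0.456 + 0.825480)/(1 + 0.456×0.825480) = 1.28148/1.37642 = 0.9310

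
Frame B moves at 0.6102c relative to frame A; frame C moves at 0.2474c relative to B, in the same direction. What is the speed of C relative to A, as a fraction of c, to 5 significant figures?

Compose boost 2: (0.2474 + 0.6102)/(1 + 0.2474×0.6102) = 0.85760/1.150963 = 0.74511

u ≈ 0.74511c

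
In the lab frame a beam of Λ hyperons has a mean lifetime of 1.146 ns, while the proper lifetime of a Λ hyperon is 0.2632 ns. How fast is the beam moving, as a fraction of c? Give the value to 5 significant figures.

β ≈ 0.97327

γ = Δt/τ₀ = 1.146/0.2632 = 4.354103
β = √(1 − 1/γ²) = √(1 − 1/4.354103²) = 0.97327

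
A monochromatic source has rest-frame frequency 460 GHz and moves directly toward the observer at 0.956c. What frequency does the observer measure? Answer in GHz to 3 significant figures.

Relativistic Doppler: f_obs = f_src √((1+β)/(1−β))
= 460 × √(1.9560/0.044000) = 460 × 6.6674 = 3070 GHz

f_obs ≈ 3070 GHz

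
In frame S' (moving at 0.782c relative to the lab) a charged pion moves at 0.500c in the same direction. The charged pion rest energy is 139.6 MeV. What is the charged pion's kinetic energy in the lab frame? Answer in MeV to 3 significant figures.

u_lab = (0.500 + 0.782)/(1 + 0.500×0.782) = 0.921639
γ = 1/√(1 − 0.921639²) = 2.5770
K = (γ − 1)m₀c² = (2.5770 − 1) × 139.6 = 1.5770 × 139.6 = 220 MeV

K ≈ 220 MeV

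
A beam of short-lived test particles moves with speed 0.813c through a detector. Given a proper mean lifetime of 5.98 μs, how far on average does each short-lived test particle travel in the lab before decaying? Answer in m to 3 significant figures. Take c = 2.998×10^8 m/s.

d ≈ 2500 m

γ = 1/√(1 − 0.813²) = 1.7174
Dilated lifetime: Δt = γτ₀ = 1.7174 × 5.98 μs = 10.270 μs
d = vΔt = 0.813c × 10.270 μs = 2.4374×10^8 m/s × 1.0270×10^-5 s = 2500 m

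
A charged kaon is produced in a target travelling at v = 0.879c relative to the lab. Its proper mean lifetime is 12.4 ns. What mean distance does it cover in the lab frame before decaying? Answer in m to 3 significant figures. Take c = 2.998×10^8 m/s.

d ≈ 6.85 m

γ = 1/√(1 − 0.879²) = 2.0972
Dilated lifetime: Δt = γτ₀ = 2.0972 × 12.4 ns = 26.006 ns
d = vΔt = 0.879c × 26.006 ns = 2.6352×10^8 m/s × 2.6006×10^-8 s = 6.85 m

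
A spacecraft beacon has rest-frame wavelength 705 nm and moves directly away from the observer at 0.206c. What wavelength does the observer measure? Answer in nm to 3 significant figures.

λ_obs ≈ 869 nm

Relativistic Doppler: λ_obs = λ_src √((1+β)/(1−β))
= 705 × √(1.2060/0.79400) = 705 × 1.2324 = 869 nm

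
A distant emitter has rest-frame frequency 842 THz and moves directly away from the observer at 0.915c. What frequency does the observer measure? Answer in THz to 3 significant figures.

f_obs ≈ 177 THz

Relativistic Doppler: f_obs = f_src √((1−β)/(1+β))
= 842 × √(0.085000/1.9150) = 842 × 0.21068 = 177 THz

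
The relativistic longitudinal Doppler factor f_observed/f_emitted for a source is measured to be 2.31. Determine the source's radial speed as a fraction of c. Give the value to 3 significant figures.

β ≈ 0.684

f_obs/f_src = √((1+β)/(1−β)) = 2.31  ⇒  (1+β)/(1−β) = 5.3361
β = |1 − D²|/(1 + D²) = |1 − 5.3361|/(1 + 5.3361) = 0.684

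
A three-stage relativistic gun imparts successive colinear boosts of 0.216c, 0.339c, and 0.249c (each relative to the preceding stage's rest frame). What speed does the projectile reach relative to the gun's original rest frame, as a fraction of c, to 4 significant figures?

u ≈ 0.6787c

Compose boost 2: (0.339 + 0.216)/(1 + 0.339×0.216) = 0.5550/1.07322 = 0.517133
Compose boost 3: (0.249 + 0.517133)/(1 + 0.249×0.517133) = 0.766133/1.12877 = 0.6787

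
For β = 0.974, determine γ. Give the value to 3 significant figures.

γ = 1/√(1 − β²) = 1/√(1 − 0.974²) = 1/√(0.051324) = 4.41

γ ≈ 4.41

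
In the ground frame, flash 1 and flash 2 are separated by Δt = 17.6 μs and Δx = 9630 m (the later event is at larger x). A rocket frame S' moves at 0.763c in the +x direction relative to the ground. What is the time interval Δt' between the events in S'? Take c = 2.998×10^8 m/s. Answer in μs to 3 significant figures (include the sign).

Δt' ≈ -10.7 μs

γ = 1/√(1 − 0.763²) = 1.5470
Δt' = γ(Δt − vΔx/c²) = 1.5470 × (17.6 μs − 0.763×9630 m / (2.998×10^8 m/s))
= 1.5470 × (-6.9086 μs) = -10.7 μs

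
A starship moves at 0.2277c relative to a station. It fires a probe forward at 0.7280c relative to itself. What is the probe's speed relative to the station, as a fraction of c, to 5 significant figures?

Relativistic velocity addition: u = (u' + v)/(1 + u'v/c²)
= (0.7280 + 0.2277)/(1 + 0.7280×0.2277) = 0.95570/1.165766 = 0.81980

u ≈ 0.81980c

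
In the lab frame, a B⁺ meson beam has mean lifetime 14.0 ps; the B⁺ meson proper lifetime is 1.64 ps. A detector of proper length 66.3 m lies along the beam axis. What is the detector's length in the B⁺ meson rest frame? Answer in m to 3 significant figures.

L ≈ 7.77 m

Time dilation ⇒ γ = Δt/τ₀ = 14.0/1.64 = 8.5366
Length contraction: L = L₀/γ = 66.3/8.5366 = 7.77 m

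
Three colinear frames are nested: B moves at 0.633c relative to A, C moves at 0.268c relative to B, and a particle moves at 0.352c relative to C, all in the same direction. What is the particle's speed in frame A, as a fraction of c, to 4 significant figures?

u ≈ 0.8829c

Compose boost 2: (0.268 + 0.633)/(1 + 0.268×0.633) = 0.9010/1.16964 = 0.770320
Compose boost 3: (0.352 + 0.770320)/(1 + 0.352×0.770320) = 1.12232/1.27115 = 0.8829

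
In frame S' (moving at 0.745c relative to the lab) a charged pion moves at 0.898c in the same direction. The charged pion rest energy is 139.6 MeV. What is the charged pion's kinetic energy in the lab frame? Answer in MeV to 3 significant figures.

K ≈ 654 MeV

u_lab = (0.898 + 0.745)/(1 + 0.898×0.745) = 0.984416
γ = 1/√(1 − 0.984416²) = 5.6865
K = (γ − 1)m₀c² = (5.6865 − 1) × 139.6 = 4.6865 × 139.6 = 654 MeV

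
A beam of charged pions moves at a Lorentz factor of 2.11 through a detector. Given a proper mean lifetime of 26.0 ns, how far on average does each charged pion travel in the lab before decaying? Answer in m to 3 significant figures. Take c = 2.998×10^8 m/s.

β = √(1 − 1/γ²) = √(1 − 1/2.11²) = 0.88056
Dilated lifetime: Δt = γτ₀ = 2.11 × 26.0 ns = 54.860 ns
d = vΔt = 0.88056c × 54.860 ns = 2.6399×10^8 m/s × 5.4860×10^-8 s = 14.5 m

d ≈ 14.5 m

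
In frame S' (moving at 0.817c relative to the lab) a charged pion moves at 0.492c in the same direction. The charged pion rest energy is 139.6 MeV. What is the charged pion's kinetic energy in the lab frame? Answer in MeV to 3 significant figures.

K ≈ 250 MeV

u_lab = (0.492 + 0.817)/(1 + 0.492×0.817) = 0.933690
γ = 1/√(1 − 0.933690²) = 2.7927
K = (γ − 1)m₀c² = (2.7927 − 1) × 139.6 = 1.7927 × 139.6 = 250 MeV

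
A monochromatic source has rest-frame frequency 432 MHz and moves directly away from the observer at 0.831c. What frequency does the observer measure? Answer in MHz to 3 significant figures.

Relativistic Doppler: f_obs = f_src √((1−β)/(1+β))
= 432 × √(0.16900/1.8310) = 432 × 0.30381 = 131 MHz

f_obs ≈ 131 MHz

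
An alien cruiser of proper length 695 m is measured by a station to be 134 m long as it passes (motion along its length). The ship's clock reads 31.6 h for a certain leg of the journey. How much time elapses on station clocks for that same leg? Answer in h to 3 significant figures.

Length contraction ⇒ γ = L₀/L = 695/134 = 5.1866
Time dilation: Δt = γτ₀ = 5.1866 × 31.6 h = 164 h

Δt ≈ 164 h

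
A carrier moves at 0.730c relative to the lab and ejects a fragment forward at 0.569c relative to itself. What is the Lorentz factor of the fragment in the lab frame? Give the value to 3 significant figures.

u_lab = (0.569 + 0.730)/(1 + 0.569×0.730) = 1.299/1.41537 = 0.917781
γ = 1/√(1 − 0.917781²) = 2.52

γ ≈ 2.52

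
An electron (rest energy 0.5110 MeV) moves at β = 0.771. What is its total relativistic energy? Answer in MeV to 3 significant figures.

E ≈ 0.802 MeV

γ = 1/√(1 − 0.771²) = 1.5703
E = γm₀c² = 1.5703 × 0.5110 MeV = 0.802 MeV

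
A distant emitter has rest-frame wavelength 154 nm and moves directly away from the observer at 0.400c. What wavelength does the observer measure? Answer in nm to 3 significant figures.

Relativistic Doppler: λ_obs = λ_src √((1+β)/(1−β))
= 154 × √(1.4000/0.60000) = 154 × 1.5275 = 235 nm

λ_obs ≈ 235 nm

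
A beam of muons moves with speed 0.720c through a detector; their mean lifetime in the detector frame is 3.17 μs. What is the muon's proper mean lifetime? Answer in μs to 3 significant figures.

γ = 1/√(1 − 0.720²) = 1.4410
Proper time: τ₀ = Δt/γ = 3.17/1.4410 = 2.20 μs

τ₀ ≈ 2.20 μs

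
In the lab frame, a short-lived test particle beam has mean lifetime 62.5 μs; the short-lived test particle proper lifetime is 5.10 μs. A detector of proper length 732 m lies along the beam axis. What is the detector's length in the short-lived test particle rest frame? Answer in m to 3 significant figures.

Time dilation ⇒ γ = Δt/τ₀ = 62.5/5.10 = 12.255
Length contraction: L = L₀/γ = 732/12.255 = 59.7 m

L ≈ 59.7 m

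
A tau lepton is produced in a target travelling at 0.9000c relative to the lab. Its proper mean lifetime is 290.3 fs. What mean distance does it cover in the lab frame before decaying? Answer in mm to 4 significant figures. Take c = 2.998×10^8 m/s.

d ≈ 0.1797 mm

γ = 1/√(1 − 0.9000²) = 2.29416
Dilated lifetime: Δt = γτ₀ = 2.29416 × 290.3 fs = 665.994 fs
d = vΔt = 0.9000c × 665.994 fs = 2.69820×10^8 m/s × 6.65994×10^-13 s = 0.1797 mm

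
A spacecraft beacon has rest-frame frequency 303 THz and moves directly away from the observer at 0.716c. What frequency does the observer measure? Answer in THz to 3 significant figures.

Relativistic Doppler: f_obs = f_src √((1−β)/(1+β))
= 303 × √(0.28400/1.7160) = 303 × 0.40682 = 123 THz

f_obs ≈ 123 THz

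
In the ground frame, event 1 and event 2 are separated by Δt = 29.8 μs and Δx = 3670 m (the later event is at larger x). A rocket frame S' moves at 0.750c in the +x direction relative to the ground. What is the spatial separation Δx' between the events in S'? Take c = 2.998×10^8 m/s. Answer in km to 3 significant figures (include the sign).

γ = 1/√(1 − 0.750²) = 1.5119
Δx' = γ(Δx − vΔt) = 1.5119 × (3670 m − 0.750×(2.998×10^8 m/s)×29.8×10^-6 s)
= 1.5119 × (-3030.5 m) = -4.58 km

Δx' ≈ -4.58 km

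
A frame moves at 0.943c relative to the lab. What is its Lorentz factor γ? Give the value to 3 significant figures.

γ = 1/√(1 − β²) = 1/√(1 − 0.943²) = 1/√(0.11075) = 3.00

γ ≈ 3.00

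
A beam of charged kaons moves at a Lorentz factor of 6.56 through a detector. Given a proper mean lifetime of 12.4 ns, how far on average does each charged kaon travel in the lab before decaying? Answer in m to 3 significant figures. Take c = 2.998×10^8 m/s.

β = √(1 − 1/γ²) = √(1 − 1/6.56²) = 0.98831
Dilated lifetime: Δt = γτ₀ = 6.56 × 12.4 ns = 81.344 ns
d = vΔt = 0.98831c × 81.344 ns = 2.9630×10^8 m/s × 8.1344×10^-8 s = 24.1 m

d ≈ 24.1 m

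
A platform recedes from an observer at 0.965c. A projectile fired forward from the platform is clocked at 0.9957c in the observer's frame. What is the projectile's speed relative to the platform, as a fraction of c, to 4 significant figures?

u' ≈ 0.7842c

Inverse velocity addition: u' = (u − v)/(1 − uv/c²)
= (0.9957 − 0.965)/(1 − 0.9957×0.965) = 0.03070/0.0391495 = 0.7842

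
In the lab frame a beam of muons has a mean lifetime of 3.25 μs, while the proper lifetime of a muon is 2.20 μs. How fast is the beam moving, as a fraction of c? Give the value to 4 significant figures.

γ = Δt/τ₀ = 3.25/2.20 = 1.47727
β = √(1 − 1/γ²) = √(1 − 1/1.47727²) = 0.7361

β ≈ 0.7361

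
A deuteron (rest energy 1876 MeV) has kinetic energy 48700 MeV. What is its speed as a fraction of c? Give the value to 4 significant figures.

β ≈ 0.9993

γ = 1 + K/(m₀c²) = 1 + 48700/1876 = 26.9595
β = √(1 − 1/γ²) = 0.9993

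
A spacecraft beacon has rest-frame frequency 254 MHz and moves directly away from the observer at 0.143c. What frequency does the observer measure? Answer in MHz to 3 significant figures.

f_obs ≈ 220 MHz

Relativistic Doppler: f_obs = f_src √((1−β)/(1+β))
= 254 × √(0.85700/1.1430) = 254 × 0.86590 = 220 MHz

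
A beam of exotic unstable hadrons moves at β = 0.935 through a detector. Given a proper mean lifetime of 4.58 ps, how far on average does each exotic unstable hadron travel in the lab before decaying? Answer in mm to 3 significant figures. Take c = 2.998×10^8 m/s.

γ = 1/√(1 − 0.935²) = 2.8197
Dilated lifetime: Δt = γτ₀ = 2.8197 × 4.58 ps = 12.914 ps
d = vΔt = 0.935c × 12.914 ps = 2.8031×10^8 m/s × 1.2914×10^-11 s = 3.62 mm

d ≈ 3.62 mm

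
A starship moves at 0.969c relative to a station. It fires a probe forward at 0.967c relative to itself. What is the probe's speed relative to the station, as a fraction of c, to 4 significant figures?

u ≈ 0.9995c

Relativistic velocity addition: u = (u' + v)/(1 + u'v/c²)
= (0.967 + 0.969)/(1 + 0.967×0.969) = 1.936/1.93702 = 0.9995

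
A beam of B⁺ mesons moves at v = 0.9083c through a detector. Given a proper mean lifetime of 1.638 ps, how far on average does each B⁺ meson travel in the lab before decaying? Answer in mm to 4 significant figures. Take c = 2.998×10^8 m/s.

d ≈ 1.066 mm

γ = 1/√(1 − 0.9083²) = 2.39052
Dilated lifetime: Δt = γτ₀ = 2.39052 × 1.638 ps = 3.91567 ps
d = vΔt = 0.9083c × 3.91567 ps = 2.72308×10^8 m/s × 3.91567×10^-12 s = 1.066 mm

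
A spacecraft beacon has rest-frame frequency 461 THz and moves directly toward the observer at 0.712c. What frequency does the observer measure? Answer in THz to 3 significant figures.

Relativistic Doppler: f_obs = f_src √((1+β)/(1−β))
= 461 × √(1.7120/0.28800) = 461 × 2.4381 = 1120 THz

f_obs ≈ 1120 THz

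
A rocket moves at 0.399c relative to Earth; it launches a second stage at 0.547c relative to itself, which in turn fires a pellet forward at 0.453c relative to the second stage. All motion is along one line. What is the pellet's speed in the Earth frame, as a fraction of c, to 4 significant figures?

Compose boost 2: (0.547 + 0.399)/(1 + 0.547×0.399) = 0.9460/1.21825 = 0.776522
Compose boost 3: (0.453 + 0.776522)/(1 + 0.453×0.776522) = 1.22952/1.35176 = 0.9096

u ≈ 0.9096c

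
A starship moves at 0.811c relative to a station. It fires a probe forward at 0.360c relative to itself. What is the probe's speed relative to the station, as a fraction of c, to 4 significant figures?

u ≈ 0.9064c

Relativistic velocity addition: u = (u' + v)/(1 + u'v/c²)
= (0.360 + 0.811)/(1 + 0.360×0.811) = 1.171/1.29196 = 0.9064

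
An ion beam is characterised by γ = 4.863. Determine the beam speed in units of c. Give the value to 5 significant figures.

β = √(1 − 1/γ²) = √(1 − 1/4.863²) = √(0.9577145) = 0.97863

β ≈ 0.97863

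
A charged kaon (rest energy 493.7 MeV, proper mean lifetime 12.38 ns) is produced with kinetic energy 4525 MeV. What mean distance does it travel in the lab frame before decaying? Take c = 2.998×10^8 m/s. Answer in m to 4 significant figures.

γ = 1 + K/(m₀c²) = 1 + 4525/493.7 = 10.1655
β = √(1 − 1/γ²) = 0.995150
Dilated lifetime: γτ₀ = 10.1655 × 12.38 ns = 125.849 ns
d = βc·γτ₀ = 0.995150 × (2.998×10^8 m/s) × 1.25849×10^-7 s = 37.55 m

d ≈ 37.55 m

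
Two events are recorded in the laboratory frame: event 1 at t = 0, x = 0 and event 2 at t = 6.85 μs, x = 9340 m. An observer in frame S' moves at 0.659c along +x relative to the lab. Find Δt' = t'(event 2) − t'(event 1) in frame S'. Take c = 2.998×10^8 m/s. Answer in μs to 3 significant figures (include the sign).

γ = 1/√(1 − 0.659²) = 1.3295
Δt' = γ(Δt − vΔx/c²) = 1.3295 × (6.85 μs − 0.659×9340 m / (2.998×10^8 m/s))
= 1.3295 × (-13.681 μs) = -18.2 μs

Δt' ≈ -18.2 μs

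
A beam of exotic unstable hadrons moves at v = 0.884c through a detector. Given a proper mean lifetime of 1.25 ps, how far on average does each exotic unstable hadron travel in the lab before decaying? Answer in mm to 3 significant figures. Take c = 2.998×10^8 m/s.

d ≈ 0.709 mm

γ = 1/√(1 − 0.884²) = 2.1391
Dilated lifetime: Δt = γτ₀ = 2.1391 × 1.25 ps = 2.6739 ps
d = vΔt = 0.884c × 2.6739 ps = 2.6502×10^8 m/s × 2.6739×10^-12 s = 0.709 mm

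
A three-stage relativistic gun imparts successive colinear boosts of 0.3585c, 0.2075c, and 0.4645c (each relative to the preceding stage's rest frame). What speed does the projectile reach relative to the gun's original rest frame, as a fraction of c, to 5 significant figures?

u ≈ 0.79642c

Compose boost 2: (0.2075 + 0.3585)/(1 + 0.2075×0.3585) = 0.56600/1.074389 = 0.5268112
Compose boost 3: (0.4645 + 0.5268112)/(1 + 0.4645×0.5268112) = 0.9913112/1.244704 = 0.79642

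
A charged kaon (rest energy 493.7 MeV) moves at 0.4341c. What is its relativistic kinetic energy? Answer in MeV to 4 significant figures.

K ≈ 54.33 MeV

γ = 1/√(1 − 0.4341²) = 1.11004
K = (γ − 1)m₀c² = (1.11004 − 1) × 493.7 MeV = 0.110045 × 493.7 MeV = 54.33 MeV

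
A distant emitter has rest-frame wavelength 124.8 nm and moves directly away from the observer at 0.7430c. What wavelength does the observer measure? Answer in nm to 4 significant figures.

λ_obs ≈ 325.0 nm

Relativistic Doppler: λ_obs = λ_src √((1+β)/(1−β))
= 124.8 × √(1.74300/0.257000) = 124.8 × 2.60425 = 325.0 nm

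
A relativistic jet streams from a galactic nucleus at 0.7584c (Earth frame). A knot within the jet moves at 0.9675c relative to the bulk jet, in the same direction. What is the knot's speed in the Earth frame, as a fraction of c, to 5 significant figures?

Relativistic velocity addition: u = (u' + v)/(1 + u'v/c²)
= (0.9675 + 0.7584)/(1 + 0.9675×0.7584) = 1.7259/1.733752 = 0.99547

u ≈ 0.99547c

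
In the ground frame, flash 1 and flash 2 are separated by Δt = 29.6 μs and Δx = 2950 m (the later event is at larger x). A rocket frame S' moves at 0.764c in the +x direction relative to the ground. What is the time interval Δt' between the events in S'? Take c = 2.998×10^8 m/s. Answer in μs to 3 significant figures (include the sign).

Δt' ≈ 34.2 μs

γ = 1/√(1 − 0.764²) = 1.5499
Δt' = γ(Δt − vΔx/c²) = 1.5499 × (29.6 μs − 0.764×2950 m / (2.998×10^8 m/s))
= 1.5499 × (22.082 μs) = 34.2 μs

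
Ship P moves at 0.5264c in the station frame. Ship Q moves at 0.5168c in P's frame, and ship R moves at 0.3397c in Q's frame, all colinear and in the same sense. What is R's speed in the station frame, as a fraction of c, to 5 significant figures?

u ≈ 0.90709c

Compose boost 2: (0.5168 + 0.5264)/(1 + 0.5168×0.5264) = 1.0432/1.272044 = 0.8200977
Compose boost 3: (0.3397 + 0.8200977)/(1 + 0.3397×0.8200977) = 1.159798/1.278587 = 0.90709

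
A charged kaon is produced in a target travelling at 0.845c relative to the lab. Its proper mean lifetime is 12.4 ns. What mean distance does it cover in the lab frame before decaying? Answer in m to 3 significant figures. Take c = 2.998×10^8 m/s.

d ≈ 5.87 m

γ = 1/√(1 − 0.845²) = 1.8700
Dilated lifetime: Δt = γτ₀ = 1.8700 × 12.4 ns = 23.188 ns
d = vΔt = 0.845c × 23.188 ns = 2.5333×10^8 m/s × 2.3188×10^-8 s = 5.87 m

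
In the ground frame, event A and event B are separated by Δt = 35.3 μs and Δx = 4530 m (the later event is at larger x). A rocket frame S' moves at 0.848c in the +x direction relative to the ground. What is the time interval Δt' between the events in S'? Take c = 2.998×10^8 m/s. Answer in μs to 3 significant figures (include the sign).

Δt' ≈ 42.4 μs

γ = 1/√(1 − 0.848²) = 1.8868
Δt' = γ(Δt − vΔx/c²) = 1.8868 × (35.3 μs − 0.848×4530 m / (2.998×10^8 m/s))
= 1.8868 × (22.487 μs) = 42.4 μs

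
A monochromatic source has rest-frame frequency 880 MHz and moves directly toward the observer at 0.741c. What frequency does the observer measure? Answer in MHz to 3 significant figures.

f_obs ≈ 2280 MHz

Relativistic Doppler: f_obs = f_src √((1+β)/(1−β))
= 880 × √(1.7410/0.25900) = 880 × 2.5927 = 2280 MHz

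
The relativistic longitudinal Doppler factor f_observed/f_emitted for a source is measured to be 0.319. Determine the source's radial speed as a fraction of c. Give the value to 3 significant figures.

f_obs/f_src = √((1−β)/(1+β)) = 0.319  ⇒  (1−β)/(1+β) = 0.10176
β = |1 − D²|/(1 + D²) = |1 − 0.10176|/(1 + 0.10176) = 0.815

β ≈ 0.815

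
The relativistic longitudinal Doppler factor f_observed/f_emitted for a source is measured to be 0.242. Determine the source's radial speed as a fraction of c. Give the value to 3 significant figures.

f_obs/f_src = √((1−β)/(1+β)) = 0.242  ⇒  (1−β)/(1+β) = 0.058564
β = |1 − D²|/(1 + D²) = |1 − 0.058564|/(1 + 0.058564) = 0.889

β ≈ 0.889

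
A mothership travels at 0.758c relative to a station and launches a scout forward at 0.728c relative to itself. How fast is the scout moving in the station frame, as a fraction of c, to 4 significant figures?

u ≈ 0.9576c

Compose boost 2: (0.728 + 0.758)/(1 + 0.728×0.758) = 1.486/1.55182 = 0.9576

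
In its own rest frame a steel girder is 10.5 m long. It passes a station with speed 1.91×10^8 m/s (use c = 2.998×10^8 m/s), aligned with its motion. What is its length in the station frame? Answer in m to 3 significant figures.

L ≈ 8.09 m

β = v/c = 1.91×10^8 / 2.998×10^8 = 0.63709
γ = 1/√(1 − 0.63709²) = 1.2974
Length contraction: L = L₀/γ = 10.5/1.2974 = 8.09 m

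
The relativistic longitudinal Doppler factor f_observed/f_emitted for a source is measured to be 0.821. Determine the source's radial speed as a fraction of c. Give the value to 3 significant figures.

f_obs/f_src = √((1−β)/(1+β)) = 0.821  ⇒  (1−β)/(1+β) = 0.67404
β = |1 − D²|/(1 + D²) = |1 − 0.67404|/(1 + 0.67404) = 0.195

β ≈ 0.195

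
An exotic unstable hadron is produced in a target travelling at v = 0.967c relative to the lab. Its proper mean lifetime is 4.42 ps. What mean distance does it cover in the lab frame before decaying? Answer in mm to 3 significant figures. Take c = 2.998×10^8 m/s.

d ≈ 5.03 mm

γ = 1/√(1 − 0.967²) = 3.9250
Dilated lifetime: Δt = γτ₀ = 3.9250 × 4.42 ps = 17.349 ps
d = vΔt = 0.967c × 17.349 ps = 2.8991×10^8 m/s × 1.7349×10^-11 s = 5.03 mm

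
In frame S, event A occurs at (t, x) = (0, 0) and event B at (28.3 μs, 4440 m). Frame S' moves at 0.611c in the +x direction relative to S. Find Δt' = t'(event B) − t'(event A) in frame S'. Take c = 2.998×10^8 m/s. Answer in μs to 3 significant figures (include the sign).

γ = 1/√(1 − 0.611²) = 1.2632
Δt' = γ(Δt − vΔx/c²) = 1.2632 × (28.3 μs − 0.611×4440 m / (2.998×10^8 m/s))
= 1.2632 × (19.251 μs) = 24.3 μs

Δt' ≈ 24.3 μs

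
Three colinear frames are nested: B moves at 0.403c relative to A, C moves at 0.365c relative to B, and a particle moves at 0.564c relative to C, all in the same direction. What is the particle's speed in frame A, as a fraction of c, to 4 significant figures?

u ≈ 0.8954c

Compose boost 2: (0.365 + 0.403)/(1 + 0.365×0.403) = 0.7680/1.14709 = 0.669517
Compose boost 3: (0.564 + 0.669517)/(1 + 0.564×0.669517) = 1.23352/1.37761 = 0.8954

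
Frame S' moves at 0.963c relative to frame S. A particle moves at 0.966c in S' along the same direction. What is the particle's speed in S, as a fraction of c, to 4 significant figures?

u ≈ 0.9993c

Relativistic velocity addition: u = (u' + v)/(1 + u'v/c²)
= (0.966 + 0.963)/(1 + 0.966×0.963) = 1.929/1.93026 = 0.9993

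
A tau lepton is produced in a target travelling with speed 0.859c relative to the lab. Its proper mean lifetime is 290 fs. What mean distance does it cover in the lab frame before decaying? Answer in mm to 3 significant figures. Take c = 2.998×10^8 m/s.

d ≈ 0.146 mm

γ = 1/√(1 − 0.859²) = 1.9532
Dilated lifetime: Δt = γτ₀ = 1.9532 × 290 fs = 566.43 fs
d = vΔt = 0.859c × 566.43 fs = 2.5753×10^8 m/s × 5.6643×10^-13 s = 0.146 mm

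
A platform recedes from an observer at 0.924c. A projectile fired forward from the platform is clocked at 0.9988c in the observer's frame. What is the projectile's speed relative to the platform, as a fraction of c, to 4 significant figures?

Inverse velocity addition: u' = (u − v)/(1 − uv/c²)
= (0.9988 − 0.924)/(1 − 0.9988×0.924) = 0.07480/0.0771088 = 0.9701

u' ≈ 0.9701c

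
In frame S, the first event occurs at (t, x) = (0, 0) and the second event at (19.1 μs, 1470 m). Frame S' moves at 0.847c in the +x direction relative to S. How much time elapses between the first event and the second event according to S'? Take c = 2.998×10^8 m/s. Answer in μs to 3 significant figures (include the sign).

Δt' ≈ 28.1 μs

γ = 1/√(1 − 0.847²) = 1.8811
Δt' = γ(Δt − vΔx/c²) = 1.8811 × (19.1 μs − 0.847×1470 m / (2.998×10^8 m/s))
= 1.8811 × (14.947 μs) = 28.1 μs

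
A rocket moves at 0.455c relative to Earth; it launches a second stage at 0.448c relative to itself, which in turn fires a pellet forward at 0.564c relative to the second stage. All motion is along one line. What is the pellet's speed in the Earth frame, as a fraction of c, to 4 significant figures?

u ≈ 0.9234c

Compose boost 2: (0.448 + 0.455)/(1 + 0.448×0.455) = 0.9030/1.20384 = 0.750100
Compose boost 3: (0.564 + 0.750100)/(1 + 0.564×0.750100) = 1.31410/1.42306 = 0.9234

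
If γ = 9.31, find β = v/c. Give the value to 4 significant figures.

β = √(1 − 1/γ²) = √(1 − 1/9.31²) = √(0.988463) = 0.9942

β ≈ 0.9942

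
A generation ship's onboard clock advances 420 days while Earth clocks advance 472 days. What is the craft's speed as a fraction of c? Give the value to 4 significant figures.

γ = Δt/τ₀ = 472/420 = 1.12381
β = √(1 − 1/γ²) = √(1 − 1/1.12381²) = 0.4563

β ≈ 0.4563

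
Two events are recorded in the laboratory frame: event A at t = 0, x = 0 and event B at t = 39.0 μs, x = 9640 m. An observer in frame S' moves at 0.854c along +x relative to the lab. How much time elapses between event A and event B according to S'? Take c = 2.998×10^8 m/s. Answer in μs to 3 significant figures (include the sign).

γ = 1/√(1 − 0.854²) = 1.9221
Δt' = γ(Δt − vΔx/c²) = 1.9221 × (39.0 μs − 0.854×9640 m / (2.998×10^8 m/s))
= 1.9221 × (11.540 μs) = 22.2 μs

Δt' ≈ 22.2 μs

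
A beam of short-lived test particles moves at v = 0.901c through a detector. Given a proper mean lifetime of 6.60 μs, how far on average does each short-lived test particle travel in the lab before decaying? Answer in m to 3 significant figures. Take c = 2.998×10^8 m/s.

γ = 1/√(1 − 0.901²) = 2.3051
Dilated lifetime: Δt = γτ₀ = 2.3051 × 6.60 μs = 15.214 μs
d = vΔt = 0.901c × 15.214 μs = 2.7012×10^8 m/s × 1.5214×10^-5 s = 4110 m

d ≈ 4110 m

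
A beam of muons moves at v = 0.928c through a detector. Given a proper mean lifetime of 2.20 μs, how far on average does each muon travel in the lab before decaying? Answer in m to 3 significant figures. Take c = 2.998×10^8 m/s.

γ = 1/√(1 − 0.928²) = 2.6840
Dilated lifetime: Δt = γτ₀ = 2.6840 × 2.20 μs = 5.9048 μs
d = vΔt = 0.928c × 5.9048 μs = 2.7821×10^8 m/s × 5.9048×10^-6 s = 1640 m

d ≈ 1640 m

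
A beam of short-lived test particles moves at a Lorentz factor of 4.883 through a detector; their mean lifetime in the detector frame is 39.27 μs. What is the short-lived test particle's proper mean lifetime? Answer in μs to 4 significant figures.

γ = 4.883 (given)
Proper time: τ₀ = Δt/γ = 39.27/4.883 = 8.042 μs

τ₀ ≈ 8.042 μs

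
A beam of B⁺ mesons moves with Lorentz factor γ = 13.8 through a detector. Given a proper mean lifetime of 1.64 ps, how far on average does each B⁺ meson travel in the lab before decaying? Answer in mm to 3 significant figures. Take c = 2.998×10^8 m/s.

d ≈ 6.77 mm

β = √(1 − 1/γ²) = √(1 − 1/13.8²) = 0.99737
Dilated lifetime: Δt = γτ₀ = 13.8 × 1.64 ps = 22.632 ps
d = vΔt = 0.99737c × 22.632 ps = 2.9901×10^8 m/s × 2.2632×10^-11 s = 6.77 mm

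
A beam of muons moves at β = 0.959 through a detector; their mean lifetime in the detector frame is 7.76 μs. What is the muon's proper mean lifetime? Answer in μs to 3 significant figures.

τ₀ ≈ 2.20 μs

γ = 1/√(1 − 0.959²) = 3.5285
Proper time: τ₀ = Δt/γ = 7.76/3.5285 = 2.20 μs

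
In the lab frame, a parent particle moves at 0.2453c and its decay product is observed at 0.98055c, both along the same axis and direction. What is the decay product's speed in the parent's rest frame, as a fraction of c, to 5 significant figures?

Inverse velocity addition: u' = (u − v)/(1 − uv/c²)
= (0.98055 − 0.2453)/(1 − 0.98055×0.2453) = 0.73525/0.7594711 = 0.96811

u' ≈ 0.96811c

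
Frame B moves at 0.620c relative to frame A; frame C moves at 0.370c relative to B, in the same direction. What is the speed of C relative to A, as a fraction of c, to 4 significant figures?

u ≈ 0.8053c

Compose boost 2: (0.370 + 0.620)/(1 + 0.370×0.620) = 0.9900/1.22940 = 0.8053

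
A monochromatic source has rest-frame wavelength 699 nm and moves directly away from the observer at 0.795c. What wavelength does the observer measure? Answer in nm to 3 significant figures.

λ_obs ≈ 2070 nm

Relativistic Doppler: λ_obs = λ_src √((1+β)/(1−β))
= 699 × √(1.7950/0.20500) = 699 × 2.9591 = 2070 nm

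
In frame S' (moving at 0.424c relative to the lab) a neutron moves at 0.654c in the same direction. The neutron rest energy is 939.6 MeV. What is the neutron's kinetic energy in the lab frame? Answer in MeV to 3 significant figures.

K ≈ 812 MeV

u_lab = (0.654 + 0.424)/(1 + 0.654×0.424) = 0.843970
γ = 1/√(1 − 0.843970²) = 1.8643
K = (γ − 1)m₀c² = (1.8643 − 1) × 939.6 = 0.86432 × 939.6 = 812 MeV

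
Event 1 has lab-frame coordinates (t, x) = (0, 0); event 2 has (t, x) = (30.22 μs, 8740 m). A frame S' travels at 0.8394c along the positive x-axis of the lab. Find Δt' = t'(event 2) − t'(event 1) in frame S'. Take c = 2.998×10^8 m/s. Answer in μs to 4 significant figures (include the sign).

Δt' ≈ 10.58 μs

γ = 1/√(1 − 0.8394²) = 1.83988
Δt' = γ(Δt − vΔx/c²) = 1.83988 × (30.22 μs − 0.8394×8740 m / (2.998×10^8 m/s))
= 1.83988 × (5.74917 μs) = 10.58 μs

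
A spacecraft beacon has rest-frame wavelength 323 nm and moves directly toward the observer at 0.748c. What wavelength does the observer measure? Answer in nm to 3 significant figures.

λ_obs ≈ 123 nm

Relativistic Doppler: λ_obs = λ_src √((1−β)/(1+β))
= 323 × √(0.25200/1.7480) = 323 × 0.37969 = 123 nm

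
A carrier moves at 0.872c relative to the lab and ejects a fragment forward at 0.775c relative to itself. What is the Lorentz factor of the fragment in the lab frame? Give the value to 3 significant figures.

γ ≈ 5.42

u_lab = (0.775 + 0.872)/(1 + 0.775×0.872) = 1.647/1.67580 = 0.982814
γ = 1/√(1 − 0.982814²) = 5.42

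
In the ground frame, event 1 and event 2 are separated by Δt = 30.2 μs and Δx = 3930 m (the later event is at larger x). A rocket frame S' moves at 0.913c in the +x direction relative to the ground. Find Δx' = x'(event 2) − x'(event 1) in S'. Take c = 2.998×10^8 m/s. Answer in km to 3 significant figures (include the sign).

γ = 1/√(1 − 0.913²) = 2.4512
Δx' = γ(Δx − vΔt) = 2.4512 × (3930 m − 0.913×(2.998×10^8 m/s)×30.2×10^-6 s)
= 2.4512 × (-4336.3 m) = -10.6 km

Δx' ≈ -10.6 km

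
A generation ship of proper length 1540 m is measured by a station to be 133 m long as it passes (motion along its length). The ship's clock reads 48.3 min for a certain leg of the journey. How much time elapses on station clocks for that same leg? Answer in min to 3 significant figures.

Δt ≈ 559 min

Length contraction ⇒ γ = L₀/L = 1540/133 = 11.579
Time dilation: Δt = γτ₀ = 11.579 × 48.3 min = 559 min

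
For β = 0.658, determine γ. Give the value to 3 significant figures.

γ ≈ 1.33

γ = 1/√(1 − β²) = 1/√(1 − 0.658²) = 1/√(0.56704) = 1.33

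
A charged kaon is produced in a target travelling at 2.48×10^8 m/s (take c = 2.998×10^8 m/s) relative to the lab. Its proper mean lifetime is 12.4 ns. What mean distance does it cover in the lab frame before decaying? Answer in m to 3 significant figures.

d ≈ 5.47 m

β = v/c = 2.48×10^8 / 2.998×10^8 = 0.82722
γ = 1/√(1 − 0.82722²) = 1.7797
Dilated lifetime: Δt = γτ₀ = 1.7797 × 12.4 ns = 22.069 ns
d = vΔt = 0.82722c × 22.069 ns = 2.4800×10^8 m/s × 2.2069×10^-8 s = 5.47 m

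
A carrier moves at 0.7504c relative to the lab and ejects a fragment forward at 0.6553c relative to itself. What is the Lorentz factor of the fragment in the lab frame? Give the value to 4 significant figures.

u_lab = (0.6553 + 0.7504)/(1 + 0.6553×0.7504) = 1.4057/1.491737 = 0.9423242
γ = 1/√(1 − 0.9423242²) = 2.988

γ ≈ 2.988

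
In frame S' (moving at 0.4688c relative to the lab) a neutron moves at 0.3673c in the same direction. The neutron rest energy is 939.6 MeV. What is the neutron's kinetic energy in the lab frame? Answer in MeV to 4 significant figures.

u_lab = (0.3673 + 0.4688)/(1 + 0.3673×0.4688) = 0.7132801
γ = 1/√(1 − 0.7132801²) = 1.42678
K = (γ − 1)m₀c² = (1.42678 − 1) × 939.6 = 0.426780 × 939.6 = 401.0 MeV

K ≈ 401.0 MeV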